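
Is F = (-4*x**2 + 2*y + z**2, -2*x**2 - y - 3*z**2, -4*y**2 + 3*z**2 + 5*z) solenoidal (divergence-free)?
No, ∇·F = -8*x + 6*z + 4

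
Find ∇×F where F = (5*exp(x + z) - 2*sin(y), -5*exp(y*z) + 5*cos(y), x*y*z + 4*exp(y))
(x*z + 5*y*exp(y*z) + 4*exp(y), -y*z + 5*exp(x + z), 2*cos(y))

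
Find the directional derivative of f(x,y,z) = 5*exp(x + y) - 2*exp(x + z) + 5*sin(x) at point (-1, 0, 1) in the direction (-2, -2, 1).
-20*exp(-1)/3 - 10*cos(1)/3 + 2/3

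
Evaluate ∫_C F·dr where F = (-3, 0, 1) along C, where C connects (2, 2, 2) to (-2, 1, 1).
11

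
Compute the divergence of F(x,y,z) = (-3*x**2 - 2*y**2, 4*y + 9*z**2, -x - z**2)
-6*x - 2*z + 4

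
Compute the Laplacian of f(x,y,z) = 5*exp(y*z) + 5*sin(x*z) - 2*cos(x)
-5*x**2*sin(x*z) + 5*y**2*exp(y*z) + 5*z**2*exp(y*z) - 5*z**2*sin(x*z) + 2*cos(x)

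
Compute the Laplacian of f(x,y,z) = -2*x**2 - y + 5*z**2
6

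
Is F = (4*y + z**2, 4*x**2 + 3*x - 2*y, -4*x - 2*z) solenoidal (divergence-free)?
No, ∇·F = -4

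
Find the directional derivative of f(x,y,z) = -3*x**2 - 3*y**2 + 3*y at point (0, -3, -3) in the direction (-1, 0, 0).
0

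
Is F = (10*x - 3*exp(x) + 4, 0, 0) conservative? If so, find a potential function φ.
Yes, F is conservative. φ = 5*x**2 + 4*x - 3*exp(x)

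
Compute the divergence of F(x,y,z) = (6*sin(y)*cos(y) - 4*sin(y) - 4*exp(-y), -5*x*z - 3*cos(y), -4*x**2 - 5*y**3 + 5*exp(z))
5*exp(z) + 3*sin(y)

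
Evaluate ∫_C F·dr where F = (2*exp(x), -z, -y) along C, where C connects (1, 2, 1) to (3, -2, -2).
-2*E - 2 + 2*exp(3)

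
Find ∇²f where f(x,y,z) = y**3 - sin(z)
6*y + sin(z)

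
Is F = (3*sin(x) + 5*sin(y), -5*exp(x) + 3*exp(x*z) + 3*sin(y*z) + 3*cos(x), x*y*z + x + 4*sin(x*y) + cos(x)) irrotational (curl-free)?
No, ∇×F = (x*z - 3*x*exp(x*z) + 4*x*cos(x*y) - 3*y*cos(y*z), -y*z - 4*y*cos(x*y) + sin(x) - 1, 3*z*exp(x*z) - 5*exp(x) - 3*sin(x) - 5*cos(y))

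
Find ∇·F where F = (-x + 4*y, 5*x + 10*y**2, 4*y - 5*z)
20*y - 6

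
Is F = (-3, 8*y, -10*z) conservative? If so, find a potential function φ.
Yes, F is conservative. φ = -3*x + 4*y**2 - 5*z**2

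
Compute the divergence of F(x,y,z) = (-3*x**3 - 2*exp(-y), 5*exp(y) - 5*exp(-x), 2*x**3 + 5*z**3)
-9*x**2 + 15*z**2 + 5*exp(y)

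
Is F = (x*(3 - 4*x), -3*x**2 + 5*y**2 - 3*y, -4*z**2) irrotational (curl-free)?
No, ∇×F = (0, 0, -6*x)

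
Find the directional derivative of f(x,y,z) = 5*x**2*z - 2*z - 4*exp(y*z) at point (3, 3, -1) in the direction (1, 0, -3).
3*sqrt(10)*(12 - 53*exp(3))*exp(-3)/10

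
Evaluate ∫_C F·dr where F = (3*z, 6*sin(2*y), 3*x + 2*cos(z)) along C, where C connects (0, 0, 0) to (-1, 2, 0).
3 - 3*cos(4)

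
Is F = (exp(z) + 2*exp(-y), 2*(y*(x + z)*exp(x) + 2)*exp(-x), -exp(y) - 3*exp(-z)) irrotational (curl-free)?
No, ∇×F = (-2*y - exp(y), exp(z), 2*y + 2*exp(-y) - 4*exp(-x))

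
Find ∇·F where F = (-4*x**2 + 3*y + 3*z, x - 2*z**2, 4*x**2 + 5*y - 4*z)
-8*x - 4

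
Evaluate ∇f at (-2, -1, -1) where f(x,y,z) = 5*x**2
(-20, 0, 0)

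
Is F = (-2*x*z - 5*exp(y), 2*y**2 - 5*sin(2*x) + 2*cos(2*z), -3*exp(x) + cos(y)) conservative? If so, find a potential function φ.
No, ∇×F = (-sin(y) + 4*sin(2*z), -2*x + 3*exp(x), 5*exp(y) - 10*cos(2*x)) ≠ 0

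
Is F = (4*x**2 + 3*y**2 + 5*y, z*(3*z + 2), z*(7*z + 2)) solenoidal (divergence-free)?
No, ∇·F = 8*x + 14*z + 2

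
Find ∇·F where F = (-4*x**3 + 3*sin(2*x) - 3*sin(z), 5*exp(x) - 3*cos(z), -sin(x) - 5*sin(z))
-12*x**2 + 6*cos(2*x) - 5*cos(z)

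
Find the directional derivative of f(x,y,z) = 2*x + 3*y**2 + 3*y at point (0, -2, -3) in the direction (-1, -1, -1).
7*sqrt(3)/3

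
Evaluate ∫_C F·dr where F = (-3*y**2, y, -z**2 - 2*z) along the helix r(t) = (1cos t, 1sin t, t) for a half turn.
-pi**3/3 - pi**2 + 4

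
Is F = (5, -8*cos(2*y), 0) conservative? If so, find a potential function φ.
Yes, F is conservative. φ = 5*x - 4*sin(2*y)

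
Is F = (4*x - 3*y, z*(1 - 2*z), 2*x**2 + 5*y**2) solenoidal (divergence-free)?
No, ∇·F = 4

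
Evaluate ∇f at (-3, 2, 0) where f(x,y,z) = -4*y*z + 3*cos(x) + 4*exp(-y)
(3*sin(3), -4*exp(-2), -8)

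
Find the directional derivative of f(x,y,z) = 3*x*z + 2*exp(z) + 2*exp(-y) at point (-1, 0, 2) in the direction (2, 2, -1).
11/3 - 2*exp(2)/3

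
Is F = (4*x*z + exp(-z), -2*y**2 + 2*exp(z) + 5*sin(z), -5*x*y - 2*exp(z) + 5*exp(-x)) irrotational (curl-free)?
No, ∇×F = (-5*x - 2*exp(z) - 5*cos(z), 4*x + 5*y - exp(-z) + 5*exp(-x), 0)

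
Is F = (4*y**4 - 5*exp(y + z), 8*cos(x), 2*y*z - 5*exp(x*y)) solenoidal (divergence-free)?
No, ∇·F = 2*y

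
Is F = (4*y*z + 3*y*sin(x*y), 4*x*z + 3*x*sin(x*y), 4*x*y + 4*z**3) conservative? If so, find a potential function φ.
Yes, F is conservative. φ = 4*x*y*z + z**4 - 3*cos(x*y)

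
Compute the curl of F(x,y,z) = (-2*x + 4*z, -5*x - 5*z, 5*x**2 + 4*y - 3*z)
(9, 4 - 10*x, -5)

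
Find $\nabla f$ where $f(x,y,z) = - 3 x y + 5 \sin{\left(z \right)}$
(-3*y, -3*x, 5*cos(z))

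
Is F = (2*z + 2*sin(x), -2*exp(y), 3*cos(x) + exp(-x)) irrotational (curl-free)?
No, ∇×F = (0, 3*sin(x) + 2 + exp(-x), 0)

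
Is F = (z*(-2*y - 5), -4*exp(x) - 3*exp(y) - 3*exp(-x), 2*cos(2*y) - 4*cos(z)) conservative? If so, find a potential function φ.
No, ∇×F = (-4*sin(2*y), -2*y - 5, 2*z - 7*sinh(x) - cosh(x)) ≠ 0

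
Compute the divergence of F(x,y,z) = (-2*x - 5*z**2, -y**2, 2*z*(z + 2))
-2*y + 4*z + 2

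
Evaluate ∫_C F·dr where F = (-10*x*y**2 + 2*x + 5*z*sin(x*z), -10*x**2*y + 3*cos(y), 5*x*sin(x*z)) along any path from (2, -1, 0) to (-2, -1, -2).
5 - 5*cos(4)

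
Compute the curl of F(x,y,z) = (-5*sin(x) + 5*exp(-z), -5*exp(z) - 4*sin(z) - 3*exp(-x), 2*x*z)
(5*exp(z) + 4*cos(z), -2*z - 5*exp(-z), 3*exp(-x))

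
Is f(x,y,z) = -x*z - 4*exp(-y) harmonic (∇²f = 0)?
No, ∇²f = -4*exp(-y)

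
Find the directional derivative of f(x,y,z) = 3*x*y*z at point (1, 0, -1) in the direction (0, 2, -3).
-6*sqrt(13)/13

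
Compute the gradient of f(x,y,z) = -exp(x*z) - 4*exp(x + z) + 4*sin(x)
(-z*exp(x*z) - 4*exp(x + z) + 4*cos(x), 0, -x*exp(x*z) - 4*exp(x + z))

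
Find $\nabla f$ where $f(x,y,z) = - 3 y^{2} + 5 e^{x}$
(5*exp(x), -6*y, 0)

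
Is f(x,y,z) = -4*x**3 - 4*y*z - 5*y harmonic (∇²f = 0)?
No, ∇²f = -24*x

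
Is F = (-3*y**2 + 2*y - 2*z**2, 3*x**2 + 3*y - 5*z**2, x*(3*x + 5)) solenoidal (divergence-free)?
No, ∇·F = 3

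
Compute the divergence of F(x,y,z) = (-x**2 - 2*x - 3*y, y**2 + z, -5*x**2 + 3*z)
-2*x + 2*y + 1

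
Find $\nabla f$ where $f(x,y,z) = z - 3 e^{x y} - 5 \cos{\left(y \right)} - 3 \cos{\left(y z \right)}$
(-3*y*exp(x*y), -3*x*exp(x*y) + 3*z*sin(y*z) + 5*sin(y), 3*y*sin(y*z) + 1)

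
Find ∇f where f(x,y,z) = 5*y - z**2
(0, 5, -2*z)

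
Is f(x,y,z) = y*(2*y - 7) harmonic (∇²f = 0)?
No, ∇²f = 4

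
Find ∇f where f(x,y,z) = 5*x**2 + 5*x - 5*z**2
(10*x + 5, 0, -10*z)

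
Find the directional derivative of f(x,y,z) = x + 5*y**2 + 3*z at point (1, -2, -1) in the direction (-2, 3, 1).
-59*sqrt(14)/14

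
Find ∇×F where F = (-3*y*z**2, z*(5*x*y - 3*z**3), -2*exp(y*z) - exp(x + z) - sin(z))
(-5*x*y + 12*z**3 - 2*z*exp(y*z), -6*y*z + exp(x + z), z*(5*y + 3*z))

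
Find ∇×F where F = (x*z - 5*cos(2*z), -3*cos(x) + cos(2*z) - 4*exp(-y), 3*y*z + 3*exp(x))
(3*z + 2*sin(2*z), x - 3*exp(x) + 10*sin(2*z), 3*sin(x))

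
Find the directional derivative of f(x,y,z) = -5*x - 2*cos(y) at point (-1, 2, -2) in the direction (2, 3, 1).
sqrt(14)*(-5 + 3*sin(2))/7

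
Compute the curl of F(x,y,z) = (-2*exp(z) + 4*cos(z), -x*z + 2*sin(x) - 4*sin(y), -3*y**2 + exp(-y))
(x - 6*y - exp(-y), -2*exp(z) - 4*sin(z), -z + 2*cos(x))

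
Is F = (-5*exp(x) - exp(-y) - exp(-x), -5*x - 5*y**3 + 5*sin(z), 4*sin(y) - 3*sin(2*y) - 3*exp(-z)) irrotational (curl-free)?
No, ∇×F = (4*cos(y) - 6*cos(2*y) - 5*cos(z), 0, -5 - exp(-y))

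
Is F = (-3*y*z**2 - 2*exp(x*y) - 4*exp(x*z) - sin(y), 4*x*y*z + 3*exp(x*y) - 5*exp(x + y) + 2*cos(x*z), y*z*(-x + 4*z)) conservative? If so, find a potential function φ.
No, ∇×F = (-4*x*y + 2*x*sin(x*z) - z*(x - 4*z), -4*x*exp(x*z) - 5*y*z, 2*x*exp(x*y) + 4*y*z + 3*y*exp(x*y) + 3*z**2 - 2*z*sin(x*z) - 5*exp(x + y) + cos(y)) ≠ 0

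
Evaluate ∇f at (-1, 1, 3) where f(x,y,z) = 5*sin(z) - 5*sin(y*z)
(0, -15*cos(3), 0)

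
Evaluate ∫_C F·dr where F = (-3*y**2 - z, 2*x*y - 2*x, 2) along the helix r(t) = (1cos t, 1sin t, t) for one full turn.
0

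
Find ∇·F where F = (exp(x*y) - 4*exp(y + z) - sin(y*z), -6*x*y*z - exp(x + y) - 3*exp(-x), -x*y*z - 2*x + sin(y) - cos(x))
-x*y - 6*x*z + y*exp(x*y) - exp(x + y)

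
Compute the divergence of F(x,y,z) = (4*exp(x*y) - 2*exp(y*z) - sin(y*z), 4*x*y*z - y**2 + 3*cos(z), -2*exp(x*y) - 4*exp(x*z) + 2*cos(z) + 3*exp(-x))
4*x*z - 4*x*exp(x*z) + 4*y*exp(x*y) - 2*y - 2*sin(z)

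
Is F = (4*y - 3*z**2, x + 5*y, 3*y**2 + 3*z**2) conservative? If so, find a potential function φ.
No, ∇×F = (6*y, -6*z, -3) ≠ 0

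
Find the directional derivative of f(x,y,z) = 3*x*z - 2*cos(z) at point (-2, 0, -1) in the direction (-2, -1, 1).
-sqrt(6)*sin(1)/3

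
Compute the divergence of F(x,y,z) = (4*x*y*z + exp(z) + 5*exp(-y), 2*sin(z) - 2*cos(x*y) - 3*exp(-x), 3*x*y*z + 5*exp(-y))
3*x*y + 2*x*sin(x*y) + 4*y*z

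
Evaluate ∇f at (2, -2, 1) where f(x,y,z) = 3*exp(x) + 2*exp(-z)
(3*exp(2), 0, -2*exp(-1))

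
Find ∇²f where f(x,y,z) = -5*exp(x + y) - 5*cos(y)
-10*exp(x + y) + 5*cos(y)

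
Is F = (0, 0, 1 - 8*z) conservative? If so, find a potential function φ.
Yes, F is conservative. φ = z*(1 - 4*z)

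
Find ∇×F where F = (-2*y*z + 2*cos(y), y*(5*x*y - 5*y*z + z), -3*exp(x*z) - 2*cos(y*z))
(y*(5*y - 1) + 2*z*sin(y*z), -2*y + 3*z*exp(x*z), 5*y**2 + 2*z + 2*sin(y))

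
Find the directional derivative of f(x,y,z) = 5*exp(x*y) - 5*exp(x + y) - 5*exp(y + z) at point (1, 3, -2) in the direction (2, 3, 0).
5*sqrt(13)*E*(-5*exp(3) - 3 + 9*exp(2))/13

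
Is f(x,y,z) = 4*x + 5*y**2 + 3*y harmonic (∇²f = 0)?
No, ∇²f = 10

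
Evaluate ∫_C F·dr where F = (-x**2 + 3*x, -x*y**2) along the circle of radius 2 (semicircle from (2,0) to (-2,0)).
16/3 - 2*pi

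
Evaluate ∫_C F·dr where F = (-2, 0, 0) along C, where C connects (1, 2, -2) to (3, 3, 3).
-4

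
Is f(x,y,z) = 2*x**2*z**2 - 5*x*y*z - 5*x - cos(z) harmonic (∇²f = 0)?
No, ∇²f = 4*x**2 + 4*z**2 + cos(z)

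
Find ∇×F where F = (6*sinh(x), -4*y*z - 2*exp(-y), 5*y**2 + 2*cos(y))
(14*y - 2*sin(y), 0, 0)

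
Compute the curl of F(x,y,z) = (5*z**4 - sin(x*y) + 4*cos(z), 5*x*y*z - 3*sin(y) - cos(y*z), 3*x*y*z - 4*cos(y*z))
(-5*x*y + 3*x*z - y*sin(y*z) + 4*z*sin(y*z), -3*y*z + 20*z**3 - 4*sin(z), x*cos(x*y) + 5*y*z)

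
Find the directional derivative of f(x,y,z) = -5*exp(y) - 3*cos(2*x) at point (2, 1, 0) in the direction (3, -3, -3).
sqrt(3)*(6*sin(4) + 5*E)/3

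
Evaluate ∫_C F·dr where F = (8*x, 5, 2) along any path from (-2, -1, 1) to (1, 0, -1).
-11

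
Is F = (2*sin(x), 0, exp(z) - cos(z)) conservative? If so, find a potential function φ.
Yes, F is conservative. φ = exp(z) - sin(z) - 2*cos(x)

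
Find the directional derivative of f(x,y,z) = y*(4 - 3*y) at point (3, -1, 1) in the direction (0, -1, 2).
-2*sqrt(5)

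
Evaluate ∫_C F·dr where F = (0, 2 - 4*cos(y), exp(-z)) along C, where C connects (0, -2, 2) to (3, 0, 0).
-4*sin(2) + exp(-2) + 3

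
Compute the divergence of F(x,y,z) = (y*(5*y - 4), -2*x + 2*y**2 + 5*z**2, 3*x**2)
4*y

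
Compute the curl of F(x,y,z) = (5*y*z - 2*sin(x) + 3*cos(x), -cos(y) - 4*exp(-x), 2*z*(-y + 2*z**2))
(-2*z, 5*y, -5*z + 4*exp(-x))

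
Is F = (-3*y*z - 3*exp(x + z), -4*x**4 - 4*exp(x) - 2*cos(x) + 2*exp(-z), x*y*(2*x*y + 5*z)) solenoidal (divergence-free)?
No, ∇·F = 5*x*y - 3*exp(x + z)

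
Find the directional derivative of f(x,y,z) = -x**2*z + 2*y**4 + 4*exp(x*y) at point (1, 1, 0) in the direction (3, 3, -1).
sqrt(19)*(25 + 24*E)/19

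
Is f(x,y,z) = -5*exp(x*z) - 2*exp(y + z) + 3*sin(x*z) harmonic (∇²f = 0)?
No, ∇²f = -5*x**2*exp(x*z) - 3*x**2*sin(x*z) - 5*z**2*exp(x*z) - 3*z**2*sin(x*z) - 4*exp(y + z)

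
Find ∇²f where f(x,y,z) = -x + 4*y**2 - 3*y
8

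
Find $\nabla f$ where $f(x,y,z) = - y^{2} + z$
(0, -2*y, 1)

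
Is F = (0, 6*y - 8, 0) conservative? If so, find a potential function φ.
Yes, F is conservative. φ = y*(3*y - 8)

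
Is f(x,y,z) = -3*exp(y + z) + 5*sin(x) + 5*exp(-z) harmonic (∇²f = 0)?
No, ∇²f = -6*exp(y + z) - 5*sin(x) + 5*exp(-z)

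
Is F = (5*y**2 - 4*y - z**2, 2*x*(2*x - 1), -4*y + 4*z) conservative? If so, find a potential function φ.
No, ∇×F = (-4, -2*z, 8*x - 10*y + 2) ≠ 0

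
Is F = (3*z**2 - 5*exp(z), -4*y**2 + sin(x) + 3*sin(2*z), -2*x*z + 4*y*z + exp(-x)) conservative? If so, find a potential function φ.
No, ∇×F = (4*z - 6*cos(2*z), 8*z - 5*exp(z) + exp(-x), cos(x)) ≠ 0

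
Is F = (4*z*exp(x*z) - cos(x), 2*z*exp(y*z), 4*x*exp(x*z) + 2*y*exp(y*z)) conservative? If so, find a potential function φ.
Yes, F is conservative. φ = 4*exp(x*z) + 2*exp(y*z) - sin(x)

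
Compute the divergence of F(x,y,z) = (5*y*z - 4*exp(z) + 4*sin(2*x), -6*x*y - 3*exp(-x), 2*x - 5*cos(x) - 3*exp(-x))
-6*x + 8*cos(2*x)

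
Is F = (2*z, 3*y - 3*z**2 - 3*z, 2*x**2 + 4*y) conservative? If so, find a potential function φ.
No, ∇×F = (6*z + 7, 2 - 4*x, 0) ≠ 0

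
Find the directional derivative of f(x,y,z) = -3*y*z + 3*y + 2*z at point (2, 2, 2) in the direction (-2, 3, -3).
3*sqrt(22)/22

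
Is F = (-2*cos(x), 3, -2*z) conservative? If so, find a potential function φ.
Yes, F is conservative. φ = 3*y - z**2 - 2*sin(x)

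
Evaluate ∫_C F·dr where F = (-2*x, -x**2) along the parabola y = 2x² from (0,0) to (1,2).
-2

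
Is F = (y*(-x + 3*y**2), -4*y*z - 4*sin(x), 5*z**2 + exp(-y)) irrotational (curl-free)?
No, ∇×F = (4*y - exp(-y), 0, x - 9*y**2 - 4*cos(x))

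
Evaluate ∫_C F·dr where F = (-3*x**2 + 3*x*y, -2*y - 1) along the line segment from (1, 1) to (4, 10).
-27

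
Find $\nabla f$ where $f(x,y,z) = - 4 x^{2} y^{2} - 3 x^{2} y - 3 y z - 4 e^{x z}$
(-8*x*y**2 - 6*x*y - 4*z*exp(x*z), -8*x**2*y - 3*x**2 - 3*z, -4*x*exp(x*z) - 3*y)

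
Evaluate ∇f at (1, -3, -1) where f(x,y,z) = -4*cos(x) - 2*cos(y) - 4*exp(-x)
(4*exp(-1) + 4*sin(1), -2*sin(3), 0)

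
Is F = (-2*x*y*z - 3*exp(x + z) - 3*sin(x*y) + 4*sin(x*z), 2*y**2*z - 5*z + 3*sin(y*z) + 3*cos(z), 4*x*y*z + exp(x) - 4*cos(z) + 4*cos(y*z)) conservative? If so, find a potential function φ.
No, ∇×F = (4*x*z - 2*y**2 - 3*y*cos(y*z) - 4*z*sin(y*z) + 3*sin(z) + 5, -2*x*y + 4*x*cos(x*z) - 4*y*z - exp(x) - 3*exp(x + z), x*(2*z + 3*cos(x*y))) ≠ 0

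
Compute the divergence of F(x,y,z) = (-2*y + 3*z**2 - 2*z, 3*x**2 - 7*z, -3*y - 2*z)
-2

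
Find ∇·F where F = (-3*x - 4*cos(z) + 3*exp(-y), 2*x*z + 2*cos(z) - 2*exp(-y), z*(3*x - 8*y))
3*x - 8*y - 3 + 2*exp(-y)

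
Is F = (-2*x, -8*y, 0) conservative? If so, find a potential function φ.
Yes, F is conservative. φ = -x**2 - 4*y**2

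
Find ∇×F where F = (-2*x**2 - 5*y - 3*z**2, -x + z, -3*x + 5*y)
(4, 3 - 6*z, 4)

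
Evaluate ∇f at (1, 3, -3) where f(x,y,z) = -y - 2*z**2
(0, -1, 12)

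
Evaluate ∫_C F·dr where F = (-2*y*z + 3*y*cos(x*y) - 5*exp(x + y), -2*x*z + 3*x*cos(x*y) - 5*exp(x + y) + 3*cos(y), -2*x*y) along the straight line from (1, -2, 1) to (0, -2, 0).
-4 - 5*exp(-2) + 5*exp(-1) + 3*sin(2)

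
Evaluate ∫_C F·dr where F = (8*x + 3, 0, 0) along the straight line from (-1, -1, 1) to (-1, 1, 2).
0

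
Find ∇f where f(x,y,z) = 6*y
(0, 6, 0)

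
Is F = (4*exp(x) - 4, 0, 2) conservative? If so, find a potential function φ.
Yes, F is conservative. φ = -4*x + 2*z + 4*exp(x)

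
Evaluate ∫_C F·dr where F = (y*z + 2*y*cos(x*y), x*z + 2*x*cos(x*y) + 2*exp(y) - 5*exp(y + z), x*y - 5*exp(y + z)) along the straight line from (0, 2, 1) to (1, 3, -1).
-7*exp(2) - 3 + 2*sin(3) + 7*exp(3)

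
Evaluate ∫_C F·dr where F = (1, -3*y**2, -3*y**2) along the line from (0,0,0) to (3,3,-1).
-15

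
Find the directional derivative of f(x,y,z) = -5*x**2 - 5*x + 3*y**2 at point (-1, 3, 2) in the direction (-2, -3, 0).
-64*sqrt(13)/13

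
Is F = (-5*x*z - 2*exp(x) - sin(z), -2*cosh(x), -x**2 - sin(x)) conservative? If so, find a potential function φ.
No, ∇×F = (0, -3*x + cos(x) - cos(z), -2*sinh(x)) ≠ 0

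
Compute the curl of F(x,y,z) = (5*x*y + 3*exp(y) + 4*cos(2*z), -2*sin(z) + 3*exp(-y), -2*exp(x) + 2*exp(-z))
(2*cos(z), 2*exp(x) - 8*sin(2*z), -5*x - 3*exp(y))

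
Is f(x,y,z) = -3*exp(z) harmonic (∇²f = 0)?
No, ∇²f = -3*exp(z)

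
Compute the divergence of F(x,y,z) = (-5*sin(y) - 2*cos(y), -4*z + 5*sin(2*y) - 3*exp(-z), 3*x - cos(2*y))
10*cos(2*y)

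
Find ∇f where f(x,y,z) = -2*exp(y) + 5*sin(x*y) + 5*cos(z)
(5*y*cos(x*y), 5*x*cos(x*y) - 2*exp(y), -5*sin(z))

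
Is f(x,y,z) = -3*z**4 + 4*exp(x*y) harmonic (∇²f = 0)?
No, ∇²f = 4*x**2*exp(x*y) + 4*y**2*exp(x*y) - 36*z**2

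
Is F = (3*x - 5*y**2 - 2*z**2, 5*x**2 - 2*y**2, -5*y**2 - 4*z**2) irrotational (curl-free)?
No, ∇×F = (-10*y, -4*z, 10*x + 10*y)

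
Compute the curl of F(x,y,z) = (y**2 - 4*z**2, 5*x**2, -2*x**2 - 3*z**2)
(0, 4*x - 8*z, 10*x - 2*y)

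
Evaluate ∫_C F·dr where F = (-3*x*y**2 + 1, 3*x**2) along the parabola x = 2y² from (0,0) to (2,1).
2/5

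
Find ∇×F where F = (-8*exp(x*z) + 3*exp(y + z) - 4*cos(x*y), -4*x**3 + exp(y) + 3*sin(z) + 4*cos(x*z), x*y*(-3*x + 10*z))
(-x*(3*x - 10*z) + 4*x*sin(x*z) - 3*cos(z), 6*x*y - 8*x*exp(x*z) - 10*y*z + 3*exp(y + z), -12*x**2 - 4*x*sin(x*y) - 4*z*sin(x*z) - 3*exp(y + z))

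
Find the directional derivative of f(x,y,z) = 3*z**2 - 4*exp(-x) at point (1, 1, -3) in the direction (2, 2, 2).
sqrt(3)*(4/3 - 6*E)*exp(-1)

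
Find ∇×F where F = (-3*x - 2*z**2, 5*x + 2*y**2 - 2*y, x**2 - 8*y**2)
(-16*y, -2*x - 4*z, 5)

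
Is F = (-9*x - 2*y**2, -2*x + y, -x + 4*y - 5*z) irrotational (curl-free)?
No, ∇×F = (4, 1, 4*y - 2)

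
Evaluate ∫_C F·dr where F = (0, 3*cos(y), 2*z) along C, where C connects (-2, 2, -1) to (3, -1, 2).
-3*sin(2) - 3*sin(1) + 3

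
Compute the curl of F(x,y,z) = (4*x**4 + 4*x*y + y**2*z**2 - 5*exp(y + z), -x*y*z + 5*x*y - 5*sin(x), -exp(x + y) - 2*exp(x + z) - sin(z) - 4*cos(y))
(x*y - exp(x + y) + 4*sin(y), 2*y**2*z + exp(x + y) + 2*exp(x + z) - 5*exp(y + z), -4*x - 2*y*z**2 - y*z + 5*y + 5*exp(y + z) - 5*cos(x))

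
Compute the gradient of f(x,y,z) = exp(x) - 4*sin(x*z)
(-4*z*cos(x*z) + exp(x), 0, -4*x*cos(x*z))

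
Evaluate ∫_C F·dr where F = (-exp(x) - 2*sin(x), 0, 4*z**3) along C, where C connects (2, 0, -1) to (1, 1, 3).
-E - 2*cos(2) + 2*cos(1) + exp(2) + 80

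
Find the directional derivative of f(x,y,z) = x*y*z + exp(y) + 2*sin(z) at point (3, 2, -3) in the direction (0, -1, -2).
-sqrt(5)*(4*cos(3) + 3 + exp(2))/5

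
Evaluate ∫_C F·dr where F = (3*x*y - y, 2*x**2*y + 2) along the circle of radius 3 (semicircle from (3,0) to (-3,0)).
9*pi/2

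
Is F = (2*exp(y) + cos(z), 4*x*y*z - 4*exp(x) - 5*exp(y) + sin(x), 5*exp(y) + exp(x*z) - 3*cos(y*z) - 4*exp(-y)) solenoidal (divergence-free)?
No, ∇·F = 4*x*z + x*exp(x*z) + 3*y*sin(y*z) - 5*exp(y)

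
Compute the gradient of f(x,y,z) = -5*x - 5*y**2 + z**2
(-5, -10*y, 2*z)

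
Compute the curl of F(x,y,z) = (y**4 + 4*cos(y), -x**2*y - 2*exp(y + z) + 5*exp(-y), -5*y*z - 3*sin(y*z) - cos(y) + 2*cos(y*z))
(-2*z*sin(y*z) - 3*z*cos(y*z) - 5*z + 2*exp(y + z) + sin(y), 0, -2*x*y - 4*y**3 + 4*sin(y))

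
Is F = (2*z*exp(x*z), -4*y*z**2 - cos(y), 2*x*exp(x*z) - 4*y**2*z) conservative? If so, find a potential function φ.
Yes, F is conservative. φ = -2*y**2*z**2 + 2*exp(x*z) - sin(y)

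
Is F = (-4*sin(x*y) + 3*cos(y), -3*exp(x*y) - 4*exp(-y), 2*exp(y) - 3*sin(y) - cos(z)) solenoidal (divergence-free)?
No, ∇·F = -3*x*exp(x*y) - 4*y*cos(x*y) + sin(z) + 4*exp(-y)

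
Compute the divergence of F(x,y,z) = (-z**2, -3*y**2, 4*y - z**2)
-6*y - 2*z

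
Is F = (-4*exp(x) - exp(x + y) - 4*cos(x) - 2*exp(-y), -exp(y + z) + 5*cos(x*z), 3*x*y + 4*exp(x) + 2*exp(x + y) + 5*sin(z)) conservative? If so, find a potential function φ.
No, ∇×F = (5*x*sin(x*z) + 3*x + 2*exp(x + y) + exp(y + z), -3*y - 4*exp(x) - 2*exp(x + y), -5*z*sin(x*z) + exp(x + y) - 2*exp(-y)) ≠ 0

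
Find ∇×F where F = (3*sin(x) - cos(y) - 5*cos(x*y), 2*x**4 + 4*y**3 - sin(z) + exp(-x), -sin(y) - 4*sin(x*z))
(-cos(y) + cos(z), 4*z*cos(x*z), 8*x**3 - 5*x*sin(x*y) - sin(y) - exp(-x))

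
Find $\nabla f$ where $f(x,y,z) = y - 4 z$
(0, 1, -4)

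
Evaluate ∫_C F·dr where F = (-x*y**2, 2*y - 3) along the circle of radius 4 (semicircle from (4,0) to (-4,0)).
0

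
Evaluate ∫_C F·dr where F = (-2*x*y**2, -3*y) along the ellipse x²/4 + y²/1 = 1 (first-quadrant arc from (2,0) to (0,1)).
1/2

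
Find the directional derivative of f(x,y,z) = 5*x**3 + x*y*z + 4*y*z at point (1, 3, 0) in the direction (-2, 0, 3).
15*sqrt(13)/13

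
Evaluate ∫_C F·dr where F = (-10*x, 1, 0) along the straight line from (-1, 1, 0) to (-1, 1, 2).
0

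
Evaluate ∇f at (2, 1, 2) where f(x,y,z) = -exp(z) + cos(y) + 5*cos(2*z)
(0, -sin(1), -exp(2) - 10*sin(4))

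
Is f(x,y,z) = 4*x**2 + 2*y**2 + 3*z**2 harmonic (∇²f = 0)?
No, ∇²f = 18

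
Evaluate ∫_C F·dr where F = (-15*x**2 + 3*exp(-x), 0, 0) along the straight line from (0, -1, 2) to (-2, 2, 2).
43 - 3*exp(2)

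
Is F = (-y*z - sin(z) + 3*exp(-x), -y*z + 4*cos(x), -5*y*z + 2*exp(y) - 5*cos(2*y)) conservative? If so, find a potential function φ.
No, ∇×F = (y - 5*z + 2*exp(y) + 10*sin(2*y), -y - cos(z), z - 4*sin(x)) ≠ 0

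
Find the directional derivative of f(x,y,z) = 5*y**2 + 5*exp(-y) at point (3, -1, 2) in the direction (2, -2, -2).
5*sqrt(3)*(2 + E)/3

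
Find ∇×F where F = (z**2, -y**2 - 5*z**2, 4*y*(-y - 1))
(-8*y + 10*z - 4, 2*z, 0)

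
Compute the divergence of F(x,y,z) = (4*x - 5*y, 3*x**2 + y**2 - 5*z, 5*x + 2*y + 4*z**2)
2*y + 8*z + 4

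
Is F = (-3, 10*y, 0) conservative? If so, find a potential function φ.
Yes, F is conservative. φ = -3*x + 5*y**2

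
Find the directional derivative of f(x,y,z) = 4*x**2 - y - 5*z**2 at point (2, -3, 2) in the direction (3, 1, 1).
27*sqrt(11)/11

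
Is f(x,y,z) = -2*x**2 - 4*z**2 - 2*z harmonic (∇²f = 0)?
No, ∇²f = -12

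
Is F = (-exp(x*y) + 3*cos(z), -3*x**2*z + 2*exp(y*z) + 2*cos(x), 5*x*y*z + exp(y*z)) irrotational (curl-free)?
No, ∇×F = (3*x**2 + 5*x*z - 2*y*exp(y*z) + z*exp(y*z), -5*y*z - 3*sin(z), -6*x*z + x*exp(x*y) - 2*sin(x))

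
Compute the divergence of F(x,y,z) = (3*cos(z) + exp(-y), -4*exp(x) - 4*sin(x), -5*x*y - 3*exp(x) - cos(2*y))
0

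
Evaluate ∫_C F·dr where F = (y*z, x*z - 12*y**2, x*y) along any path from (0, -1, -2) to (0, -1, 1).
0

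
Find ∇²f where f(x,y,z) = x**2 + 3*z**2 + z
8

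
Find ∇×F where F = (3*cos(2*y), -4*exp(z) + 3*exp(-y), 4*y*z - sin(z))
(4*z + 4*exp(z), 0, 6*sin(2*y))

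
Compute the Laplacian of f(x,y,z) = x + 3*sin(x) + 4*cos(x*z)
-4*x**2*cos(x*z) - 4*z**2*cos(x*z) - 3*sin(x)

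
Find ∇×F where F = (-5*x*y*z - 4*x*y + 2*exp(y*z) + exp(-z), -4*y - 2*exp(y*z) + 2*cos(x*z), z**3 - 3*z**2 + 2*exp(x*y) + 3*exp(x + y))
(2*x*exp(x*y) + 2*x*sin(x*z) + 2*y*exp(y*z) + 3*exp(x + y), -5*x*y - 2*y*exp(x*y) + 2*y*exp(y*z) - 3*exp(x + y) - exp(-z), 5*x*z + 4*x - 2*z*exp(y*z) - 2*z*sin(x*z))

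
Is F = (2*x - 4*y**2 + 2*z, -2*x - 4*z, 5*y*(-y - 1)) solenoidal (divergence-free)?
No, ∇·F = 2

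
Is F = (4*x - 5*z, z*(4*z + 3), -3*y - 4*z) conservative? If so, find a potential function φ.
No, ∇×F = (-8*z - 6, -5, 0) ≠ 0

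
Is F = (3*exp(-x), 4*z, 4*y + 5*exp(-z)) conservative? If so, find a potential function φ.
Yes, F is conservative. φ = 4*y*z - 5*exp(-z) - 3*exp(-x)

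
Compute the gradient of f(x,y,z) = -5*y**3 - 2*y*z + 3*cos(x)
(-3*sin(x), -15*y**2 - 2*z, -2*y)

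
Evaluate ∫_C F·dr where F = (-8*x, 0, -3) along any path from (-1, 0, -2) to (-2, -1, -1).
-15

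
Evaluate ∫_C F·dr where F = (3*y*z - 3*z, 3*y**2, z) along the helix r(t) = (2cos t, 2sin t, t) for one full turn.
2*pi*(-5*pi - 6)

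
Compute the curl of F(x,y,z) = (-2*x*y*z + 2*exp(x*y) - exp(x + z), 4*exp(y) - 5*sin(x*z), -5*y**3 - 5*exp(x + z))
(5*x*cos(x*z) - 15*y**2, -2*x*y + 4*exp(x + z), 2*x*z - 2*x*exp(x*y) - 5*z*cos(x*z))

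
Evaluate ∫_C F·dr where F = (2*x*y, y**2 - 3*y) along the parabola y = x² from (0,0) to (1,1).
-2/3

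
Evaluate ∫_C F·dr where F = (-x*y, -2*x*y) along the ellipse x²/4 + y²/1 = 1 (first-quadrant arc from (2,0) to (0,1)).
0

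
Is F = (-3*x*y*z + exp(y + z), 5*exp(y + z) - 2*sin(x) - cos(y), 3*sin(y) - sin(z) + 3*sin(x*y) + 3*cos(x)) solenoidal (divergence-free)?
No, ∇·F = -3*y*z + 5*exp(y + z) + sin(y) - cos(z)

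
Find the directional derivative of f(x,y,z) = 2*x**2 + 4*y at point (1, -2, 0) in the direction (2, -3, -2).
-4*sqrt(17)/17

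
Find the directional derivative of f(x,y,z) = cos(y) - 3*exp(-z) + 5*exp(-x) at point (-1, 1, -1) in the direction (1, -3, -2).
sqrt(14)*(-11*E + 3*sin(1))/14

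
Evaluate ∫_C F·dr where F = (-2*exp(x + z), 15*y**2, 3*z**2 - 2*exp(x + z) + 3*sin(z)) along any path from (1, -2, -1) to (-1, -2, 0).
-2*exp(-1) + 3*cos(1)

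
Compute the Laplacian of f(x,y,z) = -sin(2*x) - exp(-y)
4*sin(2*x) - exp(-y)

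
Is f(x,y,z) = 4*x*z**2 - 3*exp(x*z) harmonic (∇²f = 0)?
No, ∇²f = -x*(3*x*exp(x*z) - 8) - 3*z**2*exp(x*z)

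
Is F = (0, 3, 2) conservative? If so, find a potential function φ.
Yes, F is conservative. φ = 3*y + 2*z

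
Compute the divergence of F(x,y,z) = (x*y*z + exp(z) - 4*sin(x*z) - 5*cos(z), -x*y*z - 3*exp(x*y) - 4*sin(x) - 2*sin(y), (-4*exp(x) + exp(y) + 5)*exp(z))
-x*z - 3*x*exp(x*y) + y*z - 4*z*cos(x*z) + (-4*exp(x) + exp(y) + 5)*exp(z) - 2*cos(y)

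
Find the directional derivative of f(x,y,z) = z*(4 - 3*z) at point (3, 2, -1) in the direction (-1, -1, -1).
-10*sqrt(3)/3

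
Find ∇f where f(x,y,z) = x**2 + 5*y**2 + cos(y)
(2*x, 10*y - sin(y), 0)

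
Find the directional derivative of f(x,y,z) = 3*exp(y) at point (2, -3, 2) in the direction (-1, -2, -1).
-sqrt(6)*exp(-3)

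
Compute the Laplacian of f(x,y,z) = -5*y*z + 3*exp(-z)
3*exp(-z)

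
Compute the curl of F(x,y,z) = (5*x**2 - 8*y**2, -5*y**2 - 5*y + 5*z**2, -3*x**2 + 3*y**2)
(6*y - 10*z, 6*x, 16*y)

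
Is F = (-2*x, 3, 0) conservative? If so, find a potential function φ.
Yes, F is conservative. φ = -x**2 + 3*y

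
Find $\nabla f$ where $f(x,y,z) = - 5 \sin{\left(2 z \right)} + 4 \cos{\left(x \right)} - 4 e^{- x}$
(-4*sin(x) + 4*exp(-x), 0, -10*cos(2*z))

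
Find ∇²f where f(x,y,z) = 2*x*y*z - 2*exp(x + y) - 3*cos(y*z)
3*y**2*cos(y*z) + 3*z**2*cos(y*z) - 4*exp(x + y)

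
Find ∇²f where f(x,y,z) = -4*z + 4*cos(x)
-4*cos(x)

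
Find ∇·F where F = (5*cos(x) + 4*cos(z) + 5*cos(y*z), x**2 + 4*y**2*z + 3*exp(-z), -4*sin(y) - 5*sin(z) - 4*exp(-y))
8*y*z - 5*sin(x) - 5*cos(z)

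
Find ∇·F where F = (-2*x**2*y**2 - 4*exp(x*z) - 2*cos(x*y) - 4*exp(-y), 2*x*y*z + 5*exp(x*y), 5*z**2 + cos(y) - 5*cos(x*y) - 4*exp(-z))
-4*x*y**2 + 2*x*z + 5*x*exp(x*y) + 2*y*sin(x*y) - 4*z*exp(x*z) + 10*z + 4*exp(-z)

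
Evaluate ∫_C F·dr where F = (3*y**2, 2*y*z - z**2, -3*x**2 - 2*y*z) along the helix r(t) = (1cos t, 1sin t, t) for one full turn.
-4*pi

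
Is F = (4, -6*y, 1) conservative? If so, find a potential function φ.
Yes, F is conservative. φ = 4*x - 3*y**2 + z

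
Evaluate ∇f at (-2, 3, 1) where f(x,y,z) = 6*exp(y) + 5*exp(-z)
(0, 6*exp(3), -5*exp(-1))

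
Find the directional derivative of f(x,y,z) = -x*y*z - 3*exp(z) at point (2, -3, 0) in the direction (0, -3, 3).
3*sqrt(2)/2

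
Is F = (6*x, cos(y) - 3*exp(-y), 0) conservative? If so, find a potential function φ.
Yes, F is conservative. φ = 3*x**2 + sin(y) + 3*exp(-y)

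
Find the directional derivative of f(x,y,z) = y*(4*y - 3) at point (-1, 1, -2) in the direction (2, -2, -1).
-10/3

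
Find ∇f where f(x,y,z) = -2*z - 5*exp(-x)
(5*exp(-x), 0, -2)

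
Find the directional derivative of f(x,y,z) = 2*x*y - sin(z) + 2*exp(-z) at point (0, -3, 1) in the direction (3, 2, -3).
3*sqrt(22)*(-6*E + E*cos(1) + 2)*exp(-1)/22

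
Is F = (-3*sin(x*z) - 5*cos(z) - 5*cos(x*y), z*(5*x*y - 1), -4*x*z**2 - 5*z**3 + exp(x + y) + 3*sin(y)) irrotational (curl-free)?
No, ∇×F = (-5*x*y + exp(x + y) + 3*cos(y) + 1, -3*x*cos(x*z) + 4*z**2 - exp(x + y) + 5*sin(z), -5*x*sin(x*y) + 5*y*z)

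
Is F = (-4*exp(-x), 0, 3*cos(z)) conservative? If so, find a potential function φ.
Yes, F is conservative. φ = 3*sin(z) + 4*exp(-x)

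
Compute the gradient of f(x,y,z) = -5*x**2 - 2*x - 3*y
(-10*x - 2, -3, 0)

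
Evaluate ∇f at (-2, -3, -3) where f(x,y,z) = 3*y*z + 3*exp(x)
(3*exp(-2), -9, -9)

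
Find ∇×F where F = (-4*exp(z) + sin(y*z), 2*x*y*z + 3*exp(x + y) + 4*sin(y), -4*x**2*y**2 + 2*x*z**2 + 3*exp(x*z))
(2*x*y*(-4*x - 1), 8*x*y**2 + y*cos(y*z) - 2*z**2 - 3*z*exp(x*z) - 4*exp(z), 2*y*z - z*cos(y*z) + 3*exp(x + y))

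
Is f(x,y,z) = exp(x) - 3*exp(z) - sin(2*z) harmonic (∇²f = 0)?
No, ∇²f = exp(x) - 3*exp(z) + 4*sin(2*z)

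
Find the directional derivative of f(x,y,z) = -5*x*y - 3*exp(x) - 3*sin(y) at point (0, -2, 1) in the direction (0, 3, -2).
-9*sqrt(13)*cos(2)/13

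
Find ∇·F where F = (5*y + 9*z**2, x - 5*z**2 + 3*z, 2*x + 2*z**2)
4*z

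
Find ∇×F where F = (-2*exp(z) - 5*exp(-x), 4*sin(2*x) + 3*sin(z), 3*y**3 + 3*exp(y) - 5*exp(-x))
(9*y**2 + 3*exp(y) - 3*cos(z), -2*exp(z) - 5*exp(-x), 8*cos(2*x))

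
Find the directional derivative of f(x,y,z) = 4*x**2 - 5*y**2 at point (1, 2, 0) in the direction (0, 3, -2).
-60*sqrt(13)/13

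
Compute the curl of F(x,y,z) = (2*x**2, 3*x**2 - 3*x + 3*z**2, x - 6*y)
(-6*z - 6, -1, 6*x - 3)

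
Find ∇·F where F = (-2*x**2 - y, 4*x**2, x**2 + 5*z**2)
-4*x + 10*z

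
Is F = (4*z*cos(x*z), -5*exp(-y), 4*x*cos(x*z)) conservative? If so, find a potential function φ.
Yes, F is conservative. φ = 4*sin(x*z) + 5*exp(-y)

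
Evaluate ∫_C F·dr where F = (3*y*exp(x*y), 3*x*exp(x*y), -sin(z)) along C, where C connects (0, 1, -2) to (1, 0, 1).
-cos(2) + cos(1)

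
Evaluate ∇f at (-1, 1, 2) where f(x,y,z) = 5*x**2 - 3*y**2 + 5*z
(-10, -6, 5)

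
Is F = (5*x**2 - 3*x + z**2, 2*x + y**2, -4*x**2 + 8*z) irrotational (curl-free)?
No, ∇×F = (0, 8*x + 2*z, 2)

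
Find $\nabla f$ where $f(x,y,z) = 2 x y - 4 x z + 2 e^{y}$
(2*y - 4*z, 2*x + 2*exp(y), -4*x)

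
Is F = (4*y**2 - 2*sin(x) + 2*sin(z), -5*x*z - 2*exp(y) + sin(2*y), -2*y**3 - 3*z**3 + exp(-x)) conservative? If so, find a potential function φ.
No, ∇×F = (5*x - 6*y**2, 2*cos(z) + exp(-x), -8*y - 5*z) ≠ 0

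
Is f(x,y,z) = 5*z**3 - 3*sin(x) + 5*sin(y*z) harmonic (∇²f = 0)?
No, ∇²f = -5*y**2*sin(y*z) - 5*z**2*sin(y*z) + 30*z + 3*sin(x)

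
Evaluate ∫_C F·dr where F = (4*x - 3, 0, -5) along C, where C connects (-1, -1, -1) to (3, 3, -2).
9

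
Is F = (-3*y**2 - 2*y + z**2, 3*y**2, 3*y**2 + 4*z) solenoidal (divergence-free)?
No, ∇·F = 6*y + 4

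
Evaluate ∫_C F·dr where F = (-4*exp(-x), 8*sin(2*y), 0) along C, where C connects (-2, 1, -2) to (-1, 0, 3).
-4*exp(2) - 4 + 4*cos(2) + 4*E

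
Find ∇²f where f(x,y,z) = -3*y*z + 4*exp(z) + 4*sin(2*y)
4*exp(z) - 16*sin(2*y)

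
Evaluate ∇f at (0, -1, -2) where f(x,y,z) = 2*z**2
(0, 0, -8)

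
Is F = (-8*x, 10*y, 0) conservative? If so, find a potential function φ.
Yes, F is conservative. φ = -4*x**2 + 5*y**2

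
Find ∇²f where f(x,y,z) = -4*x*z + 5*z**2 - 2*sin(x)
2*sin(x) + 10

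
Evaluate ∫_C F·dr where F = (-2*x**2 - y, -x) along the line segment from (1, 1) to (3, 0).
-49/3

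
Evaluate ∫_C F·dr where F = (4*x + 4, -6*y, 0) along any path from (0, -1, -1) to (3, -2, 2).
21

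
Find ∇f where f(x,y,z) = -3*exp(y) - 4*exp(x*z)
(-4*z*exp(x*z), -3*exp(y), -4*x*exp(x*z))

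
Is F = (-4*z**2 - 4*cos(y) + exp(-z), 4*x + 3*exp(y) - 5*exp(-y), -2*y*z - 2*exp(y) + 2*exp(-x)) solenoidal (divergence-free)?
No, ∇·F = -2*y + 3*exp(y) + 5*exp(-y)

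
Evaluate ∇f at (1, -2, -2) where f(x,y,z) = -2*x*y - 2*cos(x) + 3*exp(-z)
(2*sin(1) + 4, -2, -3*exp(2))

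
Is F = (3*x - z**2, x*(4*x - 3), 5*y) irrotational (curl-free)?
No, ∇×F = (5, -2*z, 8*x - 3)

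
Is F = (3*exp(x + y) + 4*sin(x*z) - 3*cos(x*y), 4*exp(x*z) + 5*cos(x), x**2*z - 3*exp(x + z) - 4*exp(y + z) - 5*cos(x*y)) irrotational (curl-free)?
No, ∇×F = (-4*x*exp(x*z) + 5*x*sin(x*y) - 4*exp(y + z), -2*x*z + 4*x*cos(x*z) - 5*y*sin(x*y) + 3*exp(x + z), -3*x*sin(x*y) + 4*z*exp(x*z) - 3*exp(x + y) - 5*sin(x))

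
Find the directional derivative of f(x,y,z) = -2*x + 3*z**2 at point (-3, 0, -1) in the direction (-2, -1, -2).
16/3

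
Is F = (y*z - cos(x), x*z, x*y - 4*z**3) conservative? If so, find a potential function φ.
Yes, F is conservative. φ = x*y*z - z**4 - sin(x)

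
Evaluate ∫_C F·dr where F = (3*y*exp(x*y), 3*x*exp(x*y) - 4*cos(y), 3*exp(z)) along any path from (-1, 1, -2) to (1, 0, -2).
-3*exp(-1) + 3 + 4*sin(1)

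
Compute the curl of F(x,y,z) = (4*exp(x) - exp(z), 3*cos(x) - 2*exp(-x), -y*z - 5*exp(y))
(-z - 5*exp(y), -exp(z), -3*sin(x) + 2*exp(-x))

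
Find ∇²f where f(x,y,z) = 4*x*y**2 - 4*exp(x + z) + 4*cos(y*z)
8*x - 4*y**2*cos(y*z) - 4*z**2*cos(y*z) - 8*exp(x + z)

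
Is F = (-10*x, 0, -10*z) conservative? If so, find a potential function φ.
Yes, F is conservative. φ = -5*x**2 - 5*z**2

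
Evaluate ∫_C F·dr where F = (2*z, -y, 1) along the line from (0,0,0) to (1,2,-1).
-4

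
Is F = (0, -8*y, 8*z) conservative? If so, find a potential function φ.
Yes, F is conservative. φ = -4*y**2 + 4*z**2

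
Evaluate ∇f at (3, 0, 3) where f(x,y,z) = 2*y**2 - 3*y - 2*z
(0, -3, -2)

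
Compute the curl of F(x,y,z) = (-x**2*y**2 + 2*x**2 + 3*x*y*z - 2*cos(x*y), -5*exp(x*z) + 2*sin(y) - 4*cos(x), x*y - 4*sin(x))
(x*(5*exp(x*z) + 1), 3*x*y - y + 4*cos(x), 2*x**2*y - 3*x*z - 2*x*sin(x*y) - 5*z*exp(x*z) + 4*sin(x))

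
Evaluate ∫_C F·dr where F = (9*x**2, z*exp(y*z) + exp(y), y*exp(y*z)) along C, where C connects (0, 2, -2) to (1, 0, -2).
-exp(2) - exp(-4) + 5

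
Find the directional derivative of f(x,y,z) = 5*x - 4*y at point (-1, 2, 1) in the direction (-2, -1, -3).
-3*sqrt(14)/7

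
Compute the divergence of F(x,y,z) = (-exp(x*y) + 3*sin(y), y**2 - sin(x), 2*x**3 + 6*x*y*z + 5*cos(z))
6*x*y - y*exp(x*y) + 2*y - 5*sin(z)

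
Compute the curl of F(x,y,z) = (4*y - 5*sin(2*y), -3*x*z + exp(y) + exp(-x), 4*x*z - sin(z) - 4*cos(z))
(3*x, -4*z, -3*z + 10*cos(2*y) - 4 - exp(-x))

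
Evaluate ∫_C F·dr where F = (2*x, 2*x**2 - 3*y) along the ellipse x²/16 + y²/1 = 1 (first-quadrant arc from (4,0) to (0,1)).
23/6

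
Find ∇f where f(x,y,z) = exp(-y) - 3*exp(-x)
(3*exp(-x), -exp(-y), 0)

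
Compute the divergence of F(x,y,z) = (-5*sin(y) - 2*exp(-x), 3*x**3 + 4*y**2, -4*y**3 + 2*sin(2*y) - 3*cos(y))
8*y + 2*exp(-x)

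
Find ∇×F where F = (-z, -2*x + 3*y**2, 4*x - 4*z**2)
(0, -5, -2)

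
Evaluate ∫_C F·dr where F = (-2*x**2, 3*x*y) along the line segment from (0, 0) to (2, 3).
38/3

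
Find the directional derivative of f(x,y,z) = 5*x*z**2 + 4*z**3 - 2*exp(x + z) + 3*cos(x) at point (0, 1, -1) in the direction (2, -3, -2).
-14*sqrt(17)/17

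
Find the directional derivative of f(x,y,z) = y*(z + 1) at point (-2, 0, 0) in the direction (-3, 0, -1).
0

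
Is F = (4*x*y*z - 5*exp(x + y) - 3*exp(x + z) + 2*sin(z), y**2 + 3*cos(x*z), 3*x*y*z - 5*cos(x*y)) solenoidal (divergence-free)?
No, ∇·F = 3*x*y + 4*y*z + 2*y - 5*exp(x + y) - 3*exp(x + z)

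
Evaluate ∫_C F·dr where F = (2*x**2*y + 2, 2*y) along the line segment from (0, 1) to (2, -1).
4/3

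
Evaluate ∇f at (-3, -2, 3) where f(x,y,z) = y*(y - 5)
(0, -9, 0)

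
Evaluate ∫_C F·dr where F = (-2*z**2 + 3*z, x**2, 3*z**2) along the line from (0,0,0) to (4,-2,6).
436/3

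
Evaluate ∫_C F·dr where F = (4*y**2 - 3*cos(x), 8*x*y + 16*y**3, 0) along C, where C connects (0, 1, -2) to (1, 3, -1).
356 - 3*sin(1)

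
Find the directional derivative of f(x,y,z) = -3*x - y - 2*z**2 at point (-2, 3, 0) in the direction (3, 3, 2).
-6*sqrt(22)/11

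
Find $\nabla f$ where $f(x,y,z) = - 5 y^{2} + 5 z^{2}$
(0, -10*y, 10*z)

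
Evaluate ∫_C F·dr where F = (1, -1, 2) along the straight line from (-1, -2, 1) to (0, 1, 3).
2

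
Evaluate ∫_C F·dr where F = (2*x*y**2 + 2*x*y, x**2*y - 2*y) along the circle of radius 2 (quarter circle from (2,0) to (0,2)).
-40/3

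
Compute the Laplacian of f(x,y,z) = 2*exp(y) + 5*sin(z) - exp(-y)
2*exp(y) - 5*sin(z) - exp(-y)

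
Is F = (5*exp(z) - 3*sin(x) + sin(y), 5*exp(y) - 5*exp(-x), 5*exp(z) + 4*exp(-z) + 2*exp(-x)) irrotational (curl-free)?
No, ∇×F = (0, 5*exp(z) + 2*exp(-x), -cos(y) + 5*exp(-x))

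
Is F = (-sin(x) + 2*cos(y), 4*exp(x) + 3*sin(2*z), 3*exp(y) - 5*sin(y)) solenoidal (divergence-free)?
No, ∇·F = -cos(x)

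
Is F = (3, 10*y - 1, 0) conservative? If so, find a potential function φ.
Yes, F is conservative. φ = 3*x + 5*y**2 - y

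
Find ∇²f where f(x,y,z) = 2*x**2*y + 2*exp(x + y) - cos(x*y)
x**2*cos(x*y) + y**2*cos(x*y) + 4*y + 4*exp(x + y)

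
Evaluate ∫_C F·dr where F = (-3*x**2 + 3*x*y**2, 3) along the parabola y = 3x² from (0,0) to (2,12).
316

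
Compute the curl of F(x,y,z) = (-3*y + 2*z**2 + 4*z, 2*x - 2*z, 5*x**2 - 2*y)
(0, -10*x + 4*z + 4, 5)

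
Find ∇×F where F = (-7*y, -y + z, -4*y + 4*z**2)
(-5, 0, 7)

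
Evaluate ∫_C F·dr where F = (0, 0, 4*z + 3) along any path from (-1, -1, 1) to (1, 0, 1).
0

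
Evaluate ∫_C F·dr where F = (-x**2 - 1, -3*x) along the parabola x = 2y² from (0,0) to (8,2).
-584/3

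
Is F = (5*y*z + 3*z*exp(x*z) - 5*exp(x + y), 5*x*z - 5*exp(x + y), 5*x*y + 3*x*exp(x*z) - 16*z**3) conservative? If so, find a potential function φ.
Yes, F is conservative. φ = 5*x*y*z - 4*z**4 + 3*exp(x*z) - 5*exp(x + y)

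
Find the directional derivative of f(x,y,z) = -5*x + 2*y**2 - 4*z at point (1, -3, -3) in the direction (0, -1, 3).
0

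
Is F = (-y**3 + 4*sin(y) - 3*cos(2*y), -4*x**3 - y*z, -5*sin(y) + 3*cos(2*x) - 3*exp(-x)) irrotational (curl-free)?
No, ∇×F = (y - 5*cos(y), 6*sin(2*x) - 3*exp(-x), -12*x**2 + 3*y**2 - 6*sin(2*y) - 4*cos(y))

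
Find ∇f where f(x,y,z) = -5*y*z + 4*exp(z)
(0, -5*z, -5*y + 4*exp(z))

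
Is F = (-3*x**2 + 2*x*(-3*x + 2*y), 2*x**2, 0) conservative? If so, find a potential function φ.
Yes, F is conservative. φ = x**2*(-3*x + 2*y)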